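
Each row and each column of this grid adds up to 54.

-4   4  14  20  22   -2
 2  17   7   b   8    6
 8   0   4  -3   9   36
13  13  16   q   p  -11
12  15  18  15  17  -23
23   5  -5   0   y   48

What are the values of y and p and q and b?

Row 6: 23 + 5 − 5 + 0 + 48 = 71, so its missing entry is 54 − 71 = -17.
Row 2: 2 + 17 + 7 + 8 + 6 = 40, so its missing entry is 54 − 40 = 14.
Column 4: 20 + 14 − 3 + 15 + 0 = 46, so its missing entry is 54 − 46 = 8.
Row 4: 13 + 13 + 16 + 8 − 11 = 39, so its missing entry is 54 − 39 = 15.

y = -17, p = 15, q = 8, b = 14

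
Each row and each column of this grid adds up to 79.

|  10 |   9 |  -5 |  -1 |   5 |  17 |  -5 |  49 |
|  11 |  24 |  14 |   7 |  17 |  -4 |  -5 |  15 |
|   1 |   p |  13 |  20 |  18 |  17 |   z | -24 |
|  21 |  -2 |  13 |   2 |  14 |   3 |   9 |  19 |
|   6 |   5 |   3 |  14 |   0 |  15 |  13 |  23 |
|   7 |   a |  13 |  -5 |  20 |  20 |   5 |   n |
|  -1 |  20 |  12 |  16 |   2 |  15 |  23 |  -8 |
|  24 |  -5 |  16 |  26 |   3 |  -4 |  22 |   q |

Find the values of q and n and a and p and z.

q = -3, n = 8, a = 11, p = 17, z = 17

Row 8 has 24 − 5 + 16 + 26 + 3 − 4 + 22 = 82; the blank must be 79 − 82 = -3.
Column 8 has 49 + 15 − 24 + 19 + 23 − 8 − 3 = 71; the blank must be 79 − 71 = 8.
Row 6 has 7 + 13 − 5 + 20 + 20 + 5 + 8 = 68; the blank must be 79 − 68 = 11.
Column 2 has 9 + 24 − 2 + 5 + 11 + 20 − 5 = 62; the blank must be 79 − 62 = 17.
Row 3 has 1 + 17 + 13 + 20 + 18 + 17 − 24 = 62; the blank must be 79 − 62 = 17.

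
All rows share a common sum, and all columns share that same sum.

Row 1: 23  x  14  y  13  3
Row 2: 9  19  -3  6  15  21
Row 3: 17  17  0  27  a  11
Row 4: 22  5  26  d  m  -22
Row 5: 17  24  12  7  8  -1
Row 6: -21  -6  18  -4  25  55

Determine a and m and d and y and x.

Rows 2 and 5 both sum to 67, so that's the common total.
The known cells in column 2 total 59, leaving 67 − 59 = 8 for the blank.
The known cells in row 3 total 72, leaving 67 − 72 = -5 for the blank.
The known cells in column 5 total 56, leaving 67 − 56 = 11 for the blank.
The known cells in row 1 total 61, leaving 67 − 61 = 6 for the blank.
The known cells in row 4 total 42, leaving 67 − 42 = 25 for the blank.

a = -5, m = 11, d = 25, y = 6, x = 8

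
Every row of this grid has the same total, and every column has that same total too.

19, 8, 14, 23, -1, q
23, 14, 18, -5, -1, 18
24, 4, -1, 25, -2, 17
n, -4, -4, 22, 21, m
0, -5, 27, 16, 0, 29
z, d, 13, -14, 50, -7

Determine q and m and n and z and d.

q = 4, m = 6, n = 26, z = -25, d = 50

Rows 2 and 3 both sum to 67, so that's the common total.
The known cells in column 2 total 17, leaving 67 − 17 = 50 for the blank.
The known cells in row 6 total 92, leaving 67 − 92 = -25 for the blank.
The known cells in column 1 total 41, leaving 67 − 41 = 26 for the blank.
The known cells in row 1 total 63, leaving 67 − 63 = 4 for the blank.
The known cells in row 4 total 61, leaving 67 − 61 = 6 for the blank.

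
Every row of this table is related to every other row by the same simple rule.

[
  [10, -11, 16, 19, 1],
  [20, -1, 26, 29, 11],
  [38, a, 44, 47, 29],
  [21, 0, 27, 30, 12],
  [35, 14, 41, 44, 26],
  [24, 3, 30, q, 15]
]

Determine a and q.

a = 17, q = 33

The difference between any two rows is the same in every column — this is an addition table with the headers hidden.
Row 3 minus row 1 is 38 − 10 = 28, so its entry in column 2 is -11 + 28 = 17.
Row 6 minus row 1 is 24 − 10 = 14, so its entry in column 4 is 19 + 14 = 33.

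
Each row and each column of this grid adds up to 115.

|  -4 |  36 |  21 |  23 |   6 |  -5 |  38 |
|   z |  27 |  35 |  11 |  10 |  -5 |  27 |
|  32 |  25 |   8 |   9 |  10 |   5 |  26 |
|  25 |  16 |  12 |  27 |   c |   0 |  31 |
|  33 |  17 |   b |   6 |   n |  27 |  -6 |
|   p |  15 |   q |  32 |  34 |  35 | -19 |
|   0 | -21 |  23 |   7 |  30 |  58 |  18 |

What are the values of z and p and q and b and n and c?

z = 10, p = 19, q = -1, b = 17, n = 21, c = 4

The known cells in row 4 total 111, leaving 115 − 111 = 4 for the blank.
The known cells in column 5 total 94, leaving 115 − 94 = 21 for the blank.
The known cells in row 5 total 98, leaving 115 − 98 = 17 for the blank.
The known cells in row 2 total 105, leaving 115 − 105 = 10 for the blank.
The known cells in column 1 total 96, leaving 115 − 96 = 19 for the blank.
The known cells in row 6 total 116, leaving 115 − 116 = -1 for the blank.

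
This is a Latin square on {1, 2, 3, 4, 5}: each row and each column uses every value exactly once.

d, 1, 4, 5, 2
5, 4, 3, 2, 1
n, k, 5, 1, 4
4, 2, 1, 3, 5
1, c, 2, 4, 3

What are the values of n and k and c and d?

At (row 5, col 2): row 5 already has {1, 2, 3, 4}, so the value is 5.
For row 3, column 2: column 2 already has {1, 2, 4, 5}; that leaves 3.
Cell (3,1): row 3 already has {1, 3, 4, 5} → 2.
At (row 1, col 1): row 1 already has {1, 2, 4, 5}, so the value is 3.

n = 2, k = 3, c = 5, d = 3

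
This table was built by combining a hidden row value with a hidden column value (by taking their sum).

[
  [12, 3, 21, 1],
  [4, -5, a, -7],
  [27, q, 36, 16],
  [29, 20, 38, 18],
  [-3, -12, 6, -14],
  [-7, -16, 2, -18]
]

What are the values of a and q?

The difference between any two rows is the same in every column — this is an addition table with the headers hidden.
Row 2 minus row 1 is -7 − 1 = -8, so its entry in column 3 is 21 + (-8) = 13.
Row 3 minus row 1 is 16 − 1 = 15, so its entry in column 2 is 3 + 15 = 18.

a = 13, q = 18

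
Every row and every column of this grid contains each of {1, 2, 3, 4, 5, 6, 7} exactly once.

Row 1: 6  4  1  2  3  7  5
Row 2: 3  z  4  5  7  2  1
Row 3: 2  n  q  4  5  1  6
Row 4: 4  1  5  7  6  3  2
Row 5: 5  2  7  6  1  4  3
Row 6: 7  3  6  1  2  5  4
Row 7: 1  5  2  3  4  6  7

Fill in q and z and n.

q = 3, z = 6, n = 7

At (row 2, col 2): row 2 already has {1, 2, 3, 4, 5, 7}, so the value is 6.
For row 3, column 2: column 2 already has {1, 2, 3, 4, 5, 6}; that leaves 7.
For row 3, column 3: row 3 already has {1, 2, 4, 5, 6, 7}; that leaves 3.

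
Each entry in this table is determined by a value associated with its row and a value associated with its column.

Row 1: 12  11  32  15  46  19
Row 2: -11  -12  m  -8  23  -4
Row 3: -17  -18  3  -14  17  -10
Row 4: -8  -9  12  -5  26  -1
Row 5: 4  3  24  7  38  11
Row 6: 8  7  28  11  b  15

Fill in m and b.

The difference between any two rows is the same in every column — this is an addition table with the headers hidden.
Row 2 minus row 1 is -4 − 19 = -23, so its entry in column 3 is 32 + (-23) = 9.
Row 6 minus row 1 is 15 − 19 = -4, so its entry in column 5 is 46 + (-4) = 42.

m = 9, b = 42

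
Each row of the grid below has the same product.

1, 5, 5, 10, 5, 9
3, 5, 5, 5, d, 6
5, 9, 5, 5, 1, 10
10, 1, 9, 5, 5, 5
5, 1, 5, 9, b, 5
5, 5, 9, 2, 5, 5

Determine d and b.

Rows 3 and 6 each multiply to 11250, so every row has product 11250.
Row 2: 3×5×5×5×6 = 2250, so the missing entry is 11250 ÷ 2250 = 5.
Row 5: 5×1×5×9×5 = 1125, so the missing entry is 11250 ÷ 1125 = 10.

d = 5, b = 10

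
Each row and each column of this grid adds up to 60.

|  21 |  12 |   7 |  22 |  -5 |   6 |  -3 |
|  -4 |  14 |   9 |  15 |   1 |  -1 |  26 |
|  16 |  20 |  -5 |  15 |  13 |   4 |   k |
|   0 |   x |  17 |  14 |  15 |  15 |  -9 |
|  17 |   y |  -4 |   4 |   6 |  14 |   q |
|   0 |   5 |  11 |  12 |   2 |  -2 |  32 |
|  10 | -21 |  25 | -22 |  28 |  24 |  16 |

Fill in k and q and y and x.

k = -3, q = 1, y = 22, x = 8

The known cells in row 4 total 52, leaving 60 − 52 = 8 for the blank.
The known cells in row 3 total 63, leaving 60 − 63 = -3 for the blank.
The known cells in column 7 total 59, leaving 60 − 59 = 1 for the blank.
The known cells in row 5 total 38, leaving 60 − 38 = 22 for the blank.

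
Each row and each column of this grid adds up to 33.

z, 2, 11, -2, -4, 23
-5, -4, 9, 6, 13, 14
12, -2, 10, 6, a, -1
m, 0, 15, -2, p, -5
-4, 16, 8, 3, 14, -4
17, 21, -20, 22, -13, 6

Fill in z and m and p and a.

The known cells in row 3 total 25, leaving 33 − 25 = 8 for the blank.
The known cells in column 5 total 18, leaving 33 − 18 = 15 for the blank.
The known cells in row 4 total 23, leaving 33 − 23 = 10 for the blank.
The known cells in row 1 total 30, leaving 33 − 30 = 3 for the blank.

z = 3, m = 10, p = 15, a = 8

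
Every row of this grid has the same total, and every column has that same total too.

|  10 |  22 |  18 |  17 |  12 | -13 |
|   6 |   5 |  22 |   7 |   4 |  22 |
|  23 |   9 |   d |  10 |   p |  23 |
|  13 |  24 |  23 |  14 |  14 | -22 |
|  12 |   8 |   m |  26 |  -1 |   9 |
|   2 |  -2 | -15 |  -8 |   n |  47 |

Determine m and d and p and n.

Rows 1 and 2 both sum to 66, so that's the common total.
The known cells in row 6 total 24, leaving 66 − 24 = 42 for the blank.
The known cells in column 5 total 71, leaving 66 − 71 = -5 for the blank.
The known cells in row 5 total 54, leaving 66 − 54 = 12 for the blank.
The known cells in row 3 total 60, leaving 66 − 60 = 6 for the blank.

m = 12, d = 6, p = -5, n = 42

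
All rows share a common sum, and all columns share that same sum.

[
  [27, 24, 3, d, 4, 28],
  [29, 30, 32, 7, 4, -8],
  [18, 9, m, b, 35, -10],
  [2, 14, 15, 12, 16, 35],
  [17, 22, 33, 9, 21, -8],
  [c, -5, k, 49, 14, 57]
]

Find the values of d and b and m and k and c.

Rows 2 and 4 both sum to 94, so that's the common total.
The known cells in row 1 total 86, leaving 94 − 86 = 8 for the blank.
The known cells in column 4 total 85, leaving 94 − 85 = 9 for the blank.
The known cells in column 1 total 93, leaving 94 − 93 = 1 for the blank.
The known cells in row 3 total 61, leaving 94 − 61 = 33 for the blank.
The known cells in row 6 total 116, leaving 94 − 116 = -22 for the blank.

d = 8, b = 9, m = 33, k = -22, c = 1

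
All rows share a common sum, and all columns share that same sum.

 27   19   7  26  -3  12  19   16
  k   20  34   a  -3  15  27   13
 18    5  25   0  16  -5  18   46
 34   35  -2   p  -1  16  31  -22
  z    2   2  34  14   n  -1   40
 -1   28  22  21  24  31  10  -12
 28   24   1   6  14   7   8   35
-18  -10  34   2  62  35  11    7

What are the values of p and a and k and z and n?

Rows 1 and 3 both sum to 123, so that's the common total.
Column 6 has 12 + 15 − 5 + 16 + 31 + 7 + 35 = 111; the blank must be 123 − 111 = 12.
Row 5 has 2 + 2 + 34 + 14 + 12 − 1 + 40 = 103; the blank must be 123 − 103 = 20.
Row 4 has 34 + 35 − 2 − 1 + 16 + 31 − 22 = 91; the blank must be 123 − 91 = 32.
Column 1 has 27 + 18 + 34 + 20 − 1 + 28 − 18 = 108; the blank must be 123 − 108 = 15.
Row 2 has 15 + 20 + 34 − 3 + 15 + 27 + 13 = 121; the blank must be 123 − 121 = 2.

p = 32, a = 2, k = 15, z = 20, n = 12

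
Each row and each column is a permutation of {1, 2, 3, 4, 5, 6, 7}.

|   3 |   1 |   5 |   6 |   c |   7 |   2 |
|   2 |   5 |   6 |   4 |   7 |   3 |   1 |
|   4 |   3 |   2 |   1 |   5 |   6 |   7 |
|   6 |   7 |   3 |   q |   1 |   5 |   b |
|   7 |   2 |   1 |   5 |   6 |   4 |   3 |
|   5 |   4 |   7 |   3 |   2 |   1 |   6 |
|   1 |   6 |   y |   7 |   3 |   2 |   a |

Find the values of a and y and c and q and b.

a = 5, y = 4, c = 4, q = 2, b = 4

At (row 7, col 3): column 3 already has {1, 2, 3, 5, 6, 7}, so the value is 4.
Cell (1,5): row 1 already has {1, 2, 3, 5, 6, 7} → 4.
For row 4, column 4: column 4 already has {1, 3, 4, 5, 6, 7}; that leaves 2.
At (row 4, col 7): row 4 already has {1, 2, 3, 5, 6, 7}, so the value is 4.
Cell (7,7): row 7 already has {1, 2, 3, 4, 6, 7} → 5.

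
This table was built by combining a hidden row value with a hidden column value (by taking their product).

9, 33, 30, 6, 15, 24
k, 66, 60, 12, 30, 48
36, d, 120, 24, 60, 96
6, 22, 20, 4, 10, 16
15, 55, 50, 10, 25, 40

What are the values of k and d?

Each row is a constant multiple of every other row — this is a multiplication table with the headers hidden.
Row 2 is 12/6 = 2/1 times row 1, so its entry in column 1 is 9 × 2/1 = 18.
Row 3 is 24/6 = 4/1 times row 1, so its entry in column 2 is 33 × 4/1 = 132.

k = 18, d = 132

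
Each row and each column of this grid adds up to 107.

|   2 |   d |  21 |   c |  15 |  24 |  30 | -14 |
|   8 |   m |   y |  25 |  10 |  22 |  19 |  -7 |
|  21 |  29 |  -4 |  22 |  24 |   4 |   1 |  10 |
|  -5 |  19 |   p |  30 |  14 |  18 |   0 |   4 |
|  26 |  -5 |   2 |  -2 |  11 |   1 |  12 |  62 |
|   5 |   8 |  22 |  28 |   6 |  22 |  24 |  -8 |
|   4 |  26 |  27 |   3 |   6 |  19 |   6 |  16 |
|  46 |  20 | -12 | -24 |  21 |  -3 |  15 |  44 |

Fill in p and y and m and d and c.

Column 4 has 25 + 22 + 30 − 2 + 28 + 3 − 24 = 82; the blank must be 107 − 82 = 25.
Row 1 has 2 + 21 + 25 + 15 + 24 + 30 − 14 = 103; the blank must be 107 − 103 = 4.
Column 2 has 4 + 29 + 19 − 5 + 8 + 26 + 20 = 101; the blank must be 107 − 101 = 6.
Row 2 has 8 + 6 + 25 + 10 + 22 + 19 − 7 = 83; the blank must be 107 − 83 = 24.
Row 4 has -5 + 19 + 30 + 14 + 18 + 0 + 4 = 80; the blank must be 107 − 80 = 27.

p = 27, y = 24, m = 6, d = 4, c = 25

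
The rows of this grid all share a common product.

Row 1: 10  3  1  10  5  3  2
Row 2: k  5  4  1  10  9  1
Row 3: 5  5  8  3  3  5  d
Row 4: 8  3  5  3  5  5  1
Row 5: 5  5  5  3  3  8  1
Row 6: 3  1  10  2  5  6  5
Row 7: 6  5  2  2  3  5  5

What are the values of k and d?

Rows 4 and 5 each multiply to 9000, so every row has product 9000.
Row 2: 5×4×1×10×9×1 = 1800, so the missing entry is 9000 ÷ 1800 = 5.
Row 3: 5×5×8×3×3×5 = 9000, so the missing entry is 9000 ÷ 9000 = 1.

k = 5, d = 1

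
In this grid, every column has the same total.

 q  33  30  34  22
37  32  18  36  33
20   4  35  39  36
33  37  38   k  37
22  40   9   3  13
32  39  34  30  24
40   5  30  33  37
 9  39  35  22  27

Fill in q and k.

q = 36, k = 32

The complete columns each total 229.
Column 1 is missing 229 − 193 = 36 (since 37 + 20 + 33 + 22 + 32 + 40 + 9 = 193).
Column 4 is missing 229 − 197 = 32 (since 34 + 36 + 39 + 3 + 30 + 33 + 22 = 197).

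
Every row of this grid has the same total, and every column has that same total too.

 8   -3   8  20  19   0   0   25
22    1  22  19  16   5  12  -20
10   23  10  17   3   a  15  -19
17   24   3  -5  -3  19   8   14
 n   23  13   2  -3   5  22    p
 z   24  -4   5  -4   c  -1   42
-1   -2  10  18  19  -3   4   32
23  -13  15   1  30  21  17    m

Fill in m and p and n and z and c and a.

m = -17, p = 20, n = -5, z = 3, c = 12, a = 18

Rows 1 and 2 both sum to 77, so that's the common total.
Row 8: 23 − 13 + 15 + 1 + 30 + 21 + 17 = 94, so its missing entry is 77 − 94 = -17.
Row 3: 10 + 23 + 10 + 17 + 3 + 15 − 19 = 59, so its missing entry is 77 − 59 = 18.
Column 6: 0 + 5 + 18 + 19 + 5 − 3 + 21 = 65, so its missing entry is 77 − 65 = 12.
Row 6: 24 − 4 + 5 − 4 + 12 − 1 + 42 = 74, so its missing entry is 77 − 74 = 3.
Column 1: 8 + 22 + 10 + 17 + 3 − 1 + 23 = 82, so its missing entry is 77 − 82 = -5.
Row 5: -5 + 23 + 13 + 2 − 3 + 5 + 22 = 57, so its missing entry is 77 − 57 = 20.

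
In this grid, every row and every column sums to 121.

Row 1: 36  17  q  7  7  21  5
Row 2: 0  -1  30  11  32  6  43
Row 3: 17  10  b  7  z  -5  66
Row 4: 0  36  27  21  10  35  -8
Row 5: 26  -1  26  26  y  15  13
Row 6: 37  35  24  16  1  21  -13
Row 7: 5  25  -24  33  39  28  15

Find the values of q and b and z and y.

q = 28, b = 10, z = 16, y = 16

Row 5 has 26 − 1 + 26 + 26 + 15 + 13 = 105; the blank must be 121 − 105 = 16.
Row 1 has 36 + 17 + 7 + 7 + 21 + 5 = 93; the blank must be 121 − 93 = 28.
Column 5 has 7 + 32 + 10 + 16 + 1 + 39 = 105; the blank must be 121 − 105 = 16.
Row 3 has 17 + 10 + 7 + 16 − 5 + 66 = 111; the blank must be 121 − 111 = 10.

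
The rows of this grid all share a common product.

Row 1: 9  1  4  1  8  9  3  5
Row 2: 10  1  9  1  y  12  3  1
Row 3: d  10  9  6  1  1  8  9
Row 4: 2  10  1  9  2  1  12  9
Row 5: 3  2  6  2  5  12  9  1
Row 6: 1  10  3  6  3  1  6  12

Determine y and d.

y = 12, d = 1

Rows 1 and 5 each multiply to 38880, so every row has product 38880.
Row 2: 10×1×9×1×12×3×1 = 3240, so the missing entry is 38880 ÷ 3240 = 12.
Row 3: 10×9×6×1×1×8×9 = 38880, so the missing entry is 38880 ÷ 38880 = 1.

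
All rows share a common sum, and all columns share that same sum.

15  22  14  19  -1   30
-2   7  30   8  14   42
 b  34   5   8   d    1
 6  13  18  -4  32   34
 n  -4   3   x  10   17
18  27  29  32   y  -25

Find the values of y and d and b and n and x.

y = 18, d = 26, b = 25, n = 37, x = 36

Rows 1 and 2 both sum to 99, so that's the common total.
The known cells in column 4 total 63, leaving 99 − 63 = 36 for the blank.
The known cells in row 5 total 62, leaving 99 − 62 = 37 for the blank.
The known cells in row 6 total 81, leaving 99 − 81 = 18 for the blank.
The known cells in column 5 total 73, leaving 99 − 73 = 26 for the blank.
The known cells in row 3 total 74, leaving 99 − 74 = 25 for the blank.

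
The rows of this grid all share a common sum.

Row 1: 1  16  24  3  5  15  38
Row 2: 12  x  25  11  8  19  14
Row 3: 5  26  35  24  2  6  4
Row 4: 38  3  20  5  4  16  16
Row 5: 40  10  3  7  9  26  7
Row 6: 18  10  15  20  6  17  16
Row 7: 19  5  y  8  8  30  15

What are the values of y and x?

Row 3 sums to 102 and so does row 6; that's the common total.
In row 7 the known cells total 85, leaving 102 − 85 = 17.
In row 2 the known cells total 89, leaving 102 − 89 = 13.

y = 17, x = 13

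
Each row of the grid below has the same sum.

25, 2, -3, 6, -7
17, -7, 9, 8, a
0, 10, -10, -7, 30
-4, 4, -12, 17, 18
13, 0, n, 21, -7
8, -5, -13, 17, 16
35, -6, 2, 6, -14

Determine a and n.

a = -4, n = -4

Rows 6 and 7 both add up to 23, so every row sums to 23.
Row 2: 17 − 7 + 9 + 8 = 27, so the missing entry is 23 − 27 = -4.
Row 5: 13 + 0 + 21 − 7 = 27, so the missing entry is 23 − 27 = -4.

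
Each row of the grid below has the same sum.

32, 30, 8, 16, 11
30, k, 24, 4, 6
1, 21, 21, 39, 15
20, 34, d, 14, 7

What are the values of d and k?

The complete rows each total 97.
Row 4 is missing 97 − 75 = 22 (since 20 + 34 + 14 + 7 = 75).
Row 2 is missing 97 − 64 = 33 (since 30 + 24 + 4 + 6 = 64).

d = 22, k = 33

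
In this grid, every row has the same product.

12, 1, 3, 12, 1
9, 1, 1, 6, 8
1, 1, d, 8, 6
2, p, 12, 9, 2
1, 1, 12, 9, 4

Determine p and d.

p = 1, d = 9

Rows 2 and 5 each multiply to 432, so every row has product 432.
Row 4: 2×12×9×2 = 432, so the missing entry is 432 ÷ 432 = 1.
Row 3: 1×1×8×6 = 48, so the missing entry is 432 ÷ 48 = 9.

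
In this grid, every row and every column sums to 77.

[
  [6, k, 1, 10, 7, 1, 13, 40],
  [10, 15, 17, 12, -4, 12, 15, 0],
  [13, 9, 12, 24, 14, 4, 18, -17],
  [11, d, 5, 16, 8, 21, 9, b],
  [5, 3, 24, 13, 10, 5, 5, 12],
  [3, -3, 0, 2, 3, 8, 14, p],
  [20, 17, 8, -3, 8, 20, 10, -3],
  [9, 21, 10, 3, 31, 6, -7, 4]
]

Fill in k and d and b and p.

k = -1, d = 16, b = -9, p = 50

Row 1 has 6 + 1 + 10 + 7 + 1 + 13 + 40 = 78; the blank must be 77 − 78 = -1.
Column 2 has -1 + 15 + 9 + 3 − 3 + 17 + 21 = 61; the blank must be 77 − 61 = 16.
Row 4 has 11 + 16 + 5 + 16 + 8 + 21 + 9 = 86; the blank must be 77 − 86 = -9.
Row 6 has 3 − 3 + 0 + 2 + 3 + 8 + 14 = 27; the blank must be 77 − 27 = 50.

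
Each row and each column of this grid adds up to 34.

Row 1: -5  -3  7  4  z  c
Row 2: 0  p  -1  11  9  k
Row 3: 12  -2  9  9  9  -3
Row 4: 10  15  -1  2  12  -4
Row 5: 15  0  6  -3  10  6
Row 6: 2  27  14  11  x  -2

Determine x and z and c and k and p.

Column 2: -3 − 2 + 15 + 0 + 27 = 37, so its missing entry is 34 − 37 = -3.
Row 2: 0 − 3 − 1 + 11 + 9 = 16, so its missing entry is 34 − 16 = 18.
Row 6: 2 + 27 + 14 + 11 − 2 = 52, so its missing entry is 34 − 52 = -18.
Column 5: 9 + 9 + 12 + 10 − 18 = 22, so its missing entry is 34 − 22 = 12.
Row 1: -5 − 3 + 7 + 4 + 12 = 15, so its missing entry is 34 − 15 = 19.

x = -18, z = 12, c = 19, k = 18, p = -3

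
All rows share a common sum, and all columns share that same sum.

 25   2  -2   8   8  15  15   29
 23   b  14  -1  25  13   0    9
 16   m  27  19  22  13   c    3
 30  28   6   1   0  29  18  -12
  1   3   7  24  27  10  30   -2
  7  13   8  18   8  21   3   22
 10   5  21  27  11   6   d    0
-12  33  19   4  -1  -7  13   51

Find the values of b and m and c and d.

Rows 1 and 4 both sum to 100, so that's the common total.
Row 7 has 10 + 5 + 21 + 27 + 11 + 6 + 0 = 80; the blank must be 100 − 80 = 20.
Row 2 has 23 + 14 − 1 + 25 + 13 + 0 + 9 = 83; the blank must be 100 − 83 = 17.
Column 7 has 15 + 0 + 18 + 30 + 3 + 20 + 13 = 99; the blank must be 100 − 99 = 1.
Row 3 has 16 + 27 + 19 + 22 + 13 + 1 + 3 = 101; the blank must be 100 − 101 = -1.

b = 17, m = -1, c = 1, d = 20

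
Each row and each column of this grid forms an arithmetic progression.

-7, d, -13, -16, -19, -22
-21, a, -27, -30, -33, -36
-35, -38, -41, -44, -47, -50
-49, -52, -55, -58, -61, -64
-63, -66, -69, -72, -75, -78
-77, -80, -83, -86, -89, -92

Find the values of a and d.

Along each row the entries change by -3 per step; down each column they change by -14.
Row 2: from -21 at column 1, stepping by -3 to column 2 gives -24.
Row 1: from -7 at column 1, stepping by -3 to column 2 gives -10.

a = -24, d = -10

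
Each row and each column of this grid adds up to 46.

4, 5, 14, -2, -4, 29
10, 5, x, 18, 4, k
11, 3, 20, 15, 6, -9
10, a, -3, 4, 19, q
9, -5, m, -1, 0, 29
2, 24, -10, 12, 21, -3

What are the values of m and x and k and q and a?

Column 2: 5 + 5 + 3 − 5 + 24 = 32, so its missing entry is 46 − 32 = 14.
Row 5: 9 − 5 − 1 + 0 + 29 = 32, so its missing entry is 46 − 32 = 14.
Column 3: 14 + 20 − 3 + 14 − 10 = 35, so its missing entry is 46 − 35 = 11.
Row 2: 10 + 5 + 11 + 18 + 4 = 48, so its missing entry is 46 − 48 = -2.
Row 4: 10 + 14 − 3 + 4 + 19 = 44, so its missing entry is 46 − 44 = 2.

m = 14, x = 11, k = -2, q = 2, a = 14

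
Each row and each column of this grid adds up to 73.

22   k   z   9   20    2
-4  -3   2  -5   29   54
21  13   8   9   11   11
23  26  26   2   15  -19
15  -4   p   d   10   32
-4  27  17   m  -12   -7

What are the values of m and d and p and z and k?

Column 2: -3 + 13 + 26 − 4 + 27 = 59, so its missing entry is 73 − 59 = 14.
Row 1: 22 + 14 + 9 + 20 + 2 = 67, so its missing entry is 73 − 67 = 6.
Column 3: 6 + 2 + 8 + 26 + 17 = 59, so its missing entry is 73 − 59 = 14.
Row 5: 15 − 4 + 14 + 10 + 32 = 67, so its missing entry is 73 − 67 = 6.
Row 6: -4 + 27 + 17 − 12 − 7 = 21, so its missing entry is 73 − 21 = 52.

m = 52, d = 6, p = 14, z = 6, k = 14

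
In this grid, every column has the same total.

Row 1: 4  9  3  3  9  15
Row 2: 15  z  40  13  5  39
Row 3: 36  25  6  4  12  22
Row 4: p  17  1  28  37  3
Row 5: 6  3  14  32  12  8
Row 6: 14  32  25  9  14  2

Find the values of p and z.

p = 14, z = 3

Columns 3 and 5 both add up to 89, so every column sums to 89.
Column 1: 4 + 15 + 36 + 6 + 14 = 75, so the missing entry is 89 − 75 = 14.
Column 2: 9 + 25 + 17 + 3 + 32 = 86, so the missing entry is 89 − 86 = 3.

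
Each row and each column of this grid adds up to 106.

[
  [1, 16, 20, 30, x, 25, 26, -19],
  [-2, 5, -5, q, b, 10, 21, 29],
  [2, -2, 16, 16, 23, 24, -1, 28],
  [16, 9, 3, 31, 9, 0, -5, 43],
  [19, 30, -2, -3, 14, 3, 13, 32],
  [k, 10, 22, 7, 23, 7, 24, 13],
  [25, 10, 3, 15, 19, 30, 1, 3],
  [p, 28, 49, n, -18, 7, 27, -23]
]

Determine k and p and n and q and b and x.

The known cells in row 1 total 99, leaving 106 − 99 = 7 for the blank.
The known cells in column 5 total 77, leaving 106 − 77 = 29 for the blank.
The known cells in row 6 total 106, leaving 106 − 106 = 0 for the blank.
The known cells in column 1 total 61, leaving 106 − 61 = 45 for the blank.
The known cells in row 8 total 115, leaving 106 − 115 = -9 for the blank.
The known cells in row 2 total 87, leaving 106 − 87 = 19 for the blank.

k = 0, p = 45, n = -9, q = 19, b = 29, x = 7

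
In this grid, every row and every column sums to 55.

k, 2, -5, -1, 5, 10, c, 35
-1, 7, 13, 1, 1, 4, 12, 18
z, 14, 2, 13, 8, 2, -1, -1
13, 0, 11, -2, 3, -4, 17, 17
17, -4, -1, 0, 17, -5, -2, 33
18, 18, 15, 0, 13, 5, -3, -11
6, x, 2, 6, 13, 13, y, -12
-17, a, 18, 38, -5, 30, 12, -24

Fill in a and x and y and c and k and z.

a = 3, x = 15, y = 12, c = 8, k = 1, z = 18

Row 8: -17 + 18 + 38 − 5 + 30 + 12 − 24 = 52, so its missing entry is 55 − 52 = 3.
Column 2: 2 + 7 + 14 + 0 − 4 + 18 + 3 = 40, so its missing entry is 55 − 40 = 15.
Row 3: 14 + 2 + 13 + 8 + 2 − 1 − 1 = 37, so its missing entry is 55 − 37 = 18.
Column 1: -1 + 18 + 13 + 17 + 18 + 6 − 17 = 54, so its missing entry is 55 − 54 = 1.
Row 1: 1 + 2 − 5 − 1 + 5 + 10 + 35 = 47, so its missing entry is 55 − 47 = 8.
Row 7: 6 + 15 + 2 + 6 + 13 + 13 − 12 = 43, so its missing entry is 55 − 43 = 12.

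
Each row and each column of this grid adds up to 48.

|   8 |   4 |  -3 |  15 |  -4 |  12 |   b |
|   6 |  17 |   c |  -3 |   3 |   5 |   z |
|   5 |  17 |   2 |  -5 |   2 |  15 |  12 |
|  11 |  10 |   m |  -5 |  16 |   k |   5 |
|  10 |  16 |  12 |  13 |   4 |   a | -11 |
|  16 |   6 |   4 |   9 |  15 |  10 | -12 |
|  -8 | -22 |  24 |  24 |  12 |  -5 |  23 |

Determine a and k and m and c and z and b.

Row 1: 8 + 4 − 3 + 15 − 4 + 12 = 32, so its missing entry is 48 − 32 = 16.
Row 5: 10 + 16 + 12 + 13 + 4 − 11 = 44, so its missing entry is 48 − 44 = 4.
Column 7: 16 + 12 + 5 − 11 − 12 + 23 = 33, so its missing entry is 48 − 33 = 15.
Row 2: 6 + 17 − 3 + 3 + 5 + 15 = 43, so its missing entry is 48 − 43 = 5.
Column 3: -3 + 5 + 2 + 12 + 4 + 24 = 44, so its missing entry is 48 − 44 = 4.
Row 4: 11 + 10 + 4 − 5 + 16 + 5 = 41, so its missing entry is 48 − 41 = 7.

a = 4, k = 7, m = 4, c = 5, z = 15, b = 16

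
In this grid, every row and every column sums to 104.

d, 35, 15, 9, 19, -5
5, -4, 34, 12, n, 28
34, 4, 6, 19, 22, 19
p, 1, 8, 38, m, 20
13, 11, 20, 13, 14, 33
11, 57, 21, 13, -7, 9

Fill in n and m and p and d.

n = 29, m = 27, p = 10, d = 31

Row 1: 35 + 15 + 9 + 19 − 5 = 73, so its missing entry is 104 − 73 = 31.
Row 2: 5 − 4 + 34 + 12 + 28 = 75, so its missing entry is 104 − 75 = 29.
Column 5: 19 + 29 + 22 + 14 − 7 = 77, so its missing entry is 104 − 77 = 27.
Row 4: 1 + 8 + 38 + 27 + 20 = 94, so its missing entry is 104 − 94 = 10.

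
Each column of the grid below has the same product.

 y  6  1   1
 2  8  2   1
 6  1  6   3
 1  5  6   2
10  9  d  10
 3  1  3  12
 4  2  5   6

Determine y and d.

Columns 2 and 4 each multiply to 4320, so every column has product 4320.
Column 1: 2×6×1×10×3×4 = 1440, so the missing entry is 4320 ÷ 1440 = 3.
Column 3: 1×2×6×6×3×5 = 1080, so the missing entry is 4320 ÷ 1080 = 4.

y = 3, d = 4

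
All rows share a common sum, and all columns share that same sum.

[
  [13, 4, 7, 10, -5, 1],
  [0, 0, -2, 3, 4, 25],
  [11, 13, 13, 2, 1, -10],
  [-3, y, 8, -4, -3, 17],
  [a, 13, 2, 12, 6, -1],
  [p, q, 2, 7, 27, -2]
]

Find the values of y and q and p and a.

y = 15, q = -15, p = 11, a = -2

Rows 1 and 2 both sum to 30, so that's the common total.
Row 4: -3 + 8 − 4 − 3 + 17 = 15, so its missing entry is 30 − 15 = 15.
Row 5: 13 + 2 + 12 + 6 − 1 = 32, so its missing entry is 30 − 32 = -2.
Column 1: 13 + 0 + 11 − 3 − 2 = 19, so its missing entry is 30 − 19 = 11.
Row 6: 11 + 2 + 7 + 27 − 2 = 45, so its missing entry is 30 − 45 = -15.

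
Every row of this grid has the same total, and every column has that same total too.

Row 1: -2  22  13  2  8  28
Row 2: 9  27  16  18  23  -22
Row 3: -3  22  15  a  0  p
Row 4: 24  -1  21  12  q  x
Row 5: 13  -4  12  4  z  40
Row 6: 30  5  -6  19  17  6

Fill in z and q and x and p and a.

Rows 1 and 2 both sum to 71, so that's the common total.
The known cells in row 5 total 65, leaving 71 − 65 = 6 for the blank.
The known cells in column 5 total 54, leaving 71 − 54 = 17 for the blank.
The known cells in column 4 total 55, leaving 71 − 55 = 16 for the blank.
The known cells in row 3 total 50, leaving 71 − 50 = 21 for the blank.
The known cells in row 4 total 73, leaving 71 − 73 = -2 for the blank.

z = 6, q = 17, x = -2, p = 21, a = 16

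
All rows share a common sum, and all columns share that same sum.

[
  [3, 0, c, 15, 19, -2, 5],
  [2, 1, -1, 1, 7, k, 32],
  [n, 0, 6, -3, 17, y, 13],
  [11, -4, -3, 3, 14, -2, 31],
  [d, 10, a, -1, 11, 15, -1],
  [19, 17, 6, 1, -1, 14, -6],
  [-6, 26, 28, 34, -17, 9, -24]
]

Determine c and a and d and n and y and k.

c = 10, a = 4, d = 12, n = 9, y = 8, k = 8

Rows 4 and 6 both sum to 50, so that's the common total.
Row 2: 2 + 1 − 1 + 1 + 7 + 32 = 42, so its missing entry is 50 − 42 = 8.
Row 1: 3 + 0 + 15 + 19 − 2 + 5 = 40, so its missing entry is 50 − 40 = 10.
Column 3: 10 − 1 + 6 − 3 + 6 + 28 = 46, so its missing entry is 50 − 46 = 4.
Row 5: 10 + 4 − 1 + 11 + 15 − 1 = 38, so its missing entry is 50 − 38 = 12.
Column 1: 3 + 2 + 11 + 12 + 19 − 6 = 41, so its missing entry is 50 − 41 = 9.
Row 3: 9 + 0 + 6 − 3 + 17 + 13 = 42, so its missing entry is 50 − 42 = 8.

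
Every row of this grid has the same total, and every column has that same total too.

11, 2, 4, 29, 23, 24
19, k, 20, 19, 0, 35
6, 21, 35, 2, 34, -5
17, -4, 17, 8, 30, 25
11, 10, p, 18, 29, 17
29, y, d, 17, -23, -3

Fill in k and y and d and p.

k = 0, y = 64, d = 9, p = 8

Rows 1 and 3 both sum to 93, so that's the common total.
Row 2 has 19 + 20 + 19 + 0 + 35 = 93; the blank must be 93 − 93 = 0.
Column 2 has 2 + 0 + 21 − 4 + 10 = 29; the blank must be 93 − 29 = 64.
Row 5 has 11 + 10 + 18 + 29 + 17 = 85; the blank must be 93 − 85 = 8.
Row 6 has 29 + 64 + 17 − 23 − 3 = 84; the blank must be 93 − 84 = 9.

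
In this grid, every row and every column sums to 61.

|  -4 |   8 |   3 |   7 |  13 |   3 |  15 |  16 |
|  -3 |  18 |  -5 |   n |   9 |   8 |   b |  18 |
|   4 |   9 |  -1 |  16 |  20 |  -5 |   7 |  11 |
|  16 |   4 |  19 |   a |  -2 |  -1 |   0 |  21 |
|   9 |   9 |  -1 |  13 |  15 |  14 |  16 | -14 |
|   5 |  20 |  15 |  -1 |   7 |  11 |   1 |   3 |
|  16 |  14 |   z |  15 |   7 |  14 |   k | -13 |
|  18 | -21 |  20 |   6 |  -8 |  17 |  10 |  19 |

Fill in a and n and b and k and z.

a = 4, n = 1, b = 15, k = -3, z = 11

The known cells in column 3 total 50, leaving 61 − 50 = 11 for the blank.
The known cells in row 4 total 57, leaving 61 − 57 = 4 for the blank.
The known cells in row 7 total 64, leaving 61 − 64 = -3 for the blank.
The known cells in column 7 total 46, leaving 61 − 46 = 15 for the blank.
The known cells in row 2 total 60, leaving 61 − 60 = 1 for the blank.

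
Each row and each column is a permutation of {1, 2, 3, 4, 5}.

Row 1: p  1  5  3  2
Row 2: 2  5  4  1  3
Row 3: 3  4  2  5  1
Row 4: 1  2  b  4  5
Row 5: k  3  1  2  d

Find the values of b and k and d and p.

b = 3, k = 5, d = 4, p = 4

At (row 5, col 5): column 5 already has {1, 2, 3, 5}, so the value is 4.
Cell (4,3): row 4 already has {1, 2, 4, 5} → 3.
At (row 5, col 1): row 5 already has {1, 2, 3, 4}, so the value is 5.
For row 1, column 1: row 1 already has {1, 2, 3, 5}; that leaves 4.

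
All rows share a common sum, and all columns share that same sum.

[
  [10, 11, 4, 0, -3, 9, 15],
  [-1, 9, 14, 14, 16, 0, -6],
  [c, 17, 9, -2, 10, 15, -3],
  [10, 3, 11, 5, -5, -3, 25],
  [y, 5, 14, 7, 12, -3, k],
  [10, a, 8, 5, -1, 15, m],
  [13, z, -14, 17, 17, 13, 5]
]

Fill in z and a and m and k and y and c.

Rows 1 and 2 both sum to 46, so that's the common total.
The known cells in row 7 total 51, leaving 46 − 51 = -5 for the blank.
The known cells in row 3 total 46, leaving 46 − 46 = 0 for the blank.
The known cells in column 1 total 42, leaving 46 − 42 = 4 for the blank.
The known cells in row 5 total 39, leaving 46 − 39 = 7 for the blank.
The known cells in column 2 total 40, leaving 46 − 40 = 6 for the blank.
The known cells in row 6 total 43, leaving 46 − 43 = 3 for the blank.

z = -5, a = 6, m = 3, k = 7, y = 4, c = 0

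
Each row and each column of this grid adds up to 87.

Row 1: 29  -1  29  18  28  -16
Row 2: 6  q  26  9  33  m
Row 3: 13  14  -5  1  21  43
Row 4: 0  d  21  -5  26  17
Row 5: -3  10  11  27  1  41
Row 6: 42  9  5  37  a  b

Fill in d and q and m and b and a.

Row 4 has 0 + 21 − 5 + 26 + 17 = 59; the blank must be 87 − 59 = 28.
Column 2 has -1 + 14 + 28 + 10 + 9 = 60; the blank must be 87 − 60 = 27.
Row 2 has 6 + 27 + 26 + 9 + 33 = 101; the blank must be 87 − 101 = -14.
Column 6 has -16 − 14 + 43 + 17 + 41 = 71; the blank must be 87 − 71 = 16.
Row 6 has 42 + 9 + 5 + 37 + 16 = 109; the blank must be 87 − 109 = -22.

d = 28, q = 27, m = -14, b = 16, a = -22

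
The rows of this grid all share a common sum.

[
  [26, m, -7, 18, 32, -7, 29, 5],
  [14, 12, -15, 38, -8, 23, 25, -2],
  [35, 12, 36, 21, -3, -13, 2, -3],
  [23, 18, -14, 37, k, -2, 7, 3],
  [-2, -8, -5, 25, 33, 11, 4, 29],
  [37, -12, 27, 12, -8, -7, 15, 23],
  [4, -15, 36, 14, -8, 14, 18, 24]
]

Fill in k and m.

Rows 2 and 3 both add up to 87, so every row sums to 87.
Row 4: 23 + 18 − 14 + 37 − 2 + 7 + 3 = 72, so the missing entry is 87 − 72 = 15.
Row 1: 26 − 7 + 18 + 32 − 7 + 29 + 5 = 96, so the missing entry is 87 − 96 = -9.

k = 15, m = -9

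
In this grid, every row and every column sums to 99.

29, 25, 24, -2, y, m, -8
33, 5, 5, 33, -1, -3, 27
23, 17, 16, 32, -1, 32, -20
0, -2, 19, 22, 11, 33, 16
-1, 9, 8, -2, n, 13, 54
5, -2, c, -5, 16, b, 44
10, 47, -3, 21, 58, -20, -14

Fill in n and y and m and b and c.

Row 5 has -1 + 9 + 8 − 2 + 13 + 54 = 81; the blank must be 99 − 81 = 18.
Column 5 has -1 − 1 + 11 + 18 + 16 + 58 = 101; the blank must be 99 − 101 = -2.
Row 1 has 29 + 25 + 24 − 2 − 2 − 8 = 66; the blank must be 99 − 66 = 33.
Column 6 has 33 − 3 + 32 + 33 + 13 − 20 = 88; the blank must be 99 − 88 = 11.
Row 6 has 5 − 2 − 5 + 16 + 11 + 44 = 69; the blank must be 99 − 69 = 30.

n = 18, y = -2, m = 33, b = 11, c = 30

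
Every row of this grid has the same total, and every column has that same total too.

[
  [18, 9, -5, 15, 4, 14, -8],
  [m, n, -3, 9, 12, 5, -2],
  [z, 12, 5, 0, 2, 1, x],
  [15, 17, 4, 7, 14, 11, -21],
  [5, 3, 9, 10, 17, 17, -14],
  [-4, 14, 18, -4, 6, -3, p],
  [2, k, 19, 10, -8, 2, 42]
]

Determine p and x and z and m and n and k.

p = 20, x = 30, z = -3, m = 14, n = 12, k = -20

Rows 1 and 4 both sum to 47, so that's the common total.
Row 7: 2 + 19 + 10 − 8 + 2 + 42 = 67, so its missing entry is 47 − 67 = -20.
Column 2: 9 + 12 + 17 + 3 + 14 − 20 = 35, so its missing entry is 47 − 35 = 12.
Row 6: -4 + 14 + 18 − 4 + 6 − 3 = 27, so its missing entry is 47 − 27 = 20.
Column 7: -8 − 2 − 21 − 14 + 20 + 42 = 17, so its missing entry is 47 − 17 = 30.
Row 3: 12 + 5 + 0 + 2 + 1 + 30 = 50, so its missing entry is 47 − 50 = -3.
Row 2: 12 − 3 + 9 + 12 + 5 − 2 = 33, so its missing entry is 47 − 33 = 14.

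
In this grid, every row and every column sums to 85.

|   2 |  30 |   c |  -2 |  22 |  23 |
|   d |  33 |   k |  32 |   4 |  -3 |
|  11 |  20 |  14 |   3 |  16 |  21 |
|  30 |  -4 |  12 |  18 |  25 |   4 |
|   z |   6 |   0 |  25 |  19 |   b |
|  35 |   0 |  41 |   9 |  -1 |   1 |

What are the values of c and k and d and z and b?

Column 6: 23 − 3 + 21 + 4 + 1 = 46, so its missing entry is 85 − 46 = 39.
Row 5: 6 + 0 + 25 + 19 + 39 = 89, so its missing entry is 85 − 89 = -4.
Row 1: 2 + 30 − 2 + 22 + 23 = 75, so its missing entry is 85 − 75 = 10.
Column 3: 10 + 14 + 12 + 0 + 41 = 77, so its missing entry is 85 − 77 = 8.
Row 2: 33 + 8 + 32 + 4 − 3 = 74, so its missing entry is 85 − 74 = 11.

c = 10, k = 8, d = 11, z = -4, b = 39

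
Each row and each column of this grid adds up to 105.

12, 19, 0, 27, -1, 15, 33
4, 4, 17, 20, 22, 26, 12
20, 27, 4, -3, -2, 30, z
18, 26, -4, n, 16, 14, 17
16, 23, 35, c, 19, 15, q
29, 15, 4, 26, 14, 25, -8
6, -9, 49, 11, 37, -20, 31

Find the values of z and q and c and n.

The known cells in row 3 total 76, leaving 105 − 76 = 29 for the blank.
The known cells in column 7 total 114, leaving 105 − 114 = -9 for the blank.
The known cells in row 4 total 87, leaving 105 − 87 = 18 for the blank.
The known cells in row 5 total 99, leaving 105 − 99 = 6 for the blank.

z = 29, q = -9, c = 6, n = 18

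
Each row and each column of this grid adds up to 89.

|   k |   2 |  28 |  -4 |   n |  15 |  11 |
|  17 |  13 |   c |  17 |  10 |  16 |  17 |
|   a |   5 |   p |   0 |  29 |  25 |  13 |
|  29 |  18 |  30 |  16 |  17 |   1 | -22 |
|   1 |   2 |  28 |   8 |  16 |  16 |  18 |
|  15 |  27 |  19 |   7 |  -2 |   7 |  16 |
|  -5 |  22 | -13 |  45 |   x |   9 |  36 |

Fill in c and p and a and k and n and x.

c = -1, p = -2, a = 19, k = 13, n = 24, x = -5

Row 2: 17 + 13 + 17 + 10 + 16 + 17 = 90, so its missing entry is 89 − 90 = -1.
Row 7: -5 + 22 − 13 + 45 + 9 + 36 = 94, so its missing entry is 89 − 94 = -5.
Column 5: 10 + 29 + 17 + 16 − 2 − 5 = 65, so its missing entry is 89 − 65 = 24.
Row 1: 2 + 28 − 4 + 24 + 15 + 11 = 76, so its missing entry is 89 − 76 = 13.
Column 1: 13 + 17 + 29 + 1 + 15 − 5 = 70, so its missing entry is 89 − 70 = 19.
Row 3: 19 + 5 + 0 + 29 + 25 + 13 = 91, so its missing entry is 89 − 91 = -2.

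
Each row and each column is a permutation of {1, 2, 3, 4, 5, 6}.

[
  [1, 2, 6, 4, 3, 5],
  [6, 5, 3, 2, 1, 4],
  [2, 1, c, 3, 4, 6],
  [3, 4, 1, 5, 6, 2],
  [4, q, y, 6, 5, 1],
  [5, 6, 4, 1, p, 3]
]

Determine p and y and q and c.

p = 2, y = 2, q = 3, c = 5

For row 6, column 5: row 6 already has {1, 3, 4, 5, 6}; that leaves 2.
Cell (5,2): column 2 already has {1, 2, 4, 5, 6} → 3.
For row 5, column 3: row 5 already has {1, 3, 4, 5, 6}; that leaves 2.
For row 3, column 3: row 3 already has {1, 2, 3, 4, 6}; that leaves 5.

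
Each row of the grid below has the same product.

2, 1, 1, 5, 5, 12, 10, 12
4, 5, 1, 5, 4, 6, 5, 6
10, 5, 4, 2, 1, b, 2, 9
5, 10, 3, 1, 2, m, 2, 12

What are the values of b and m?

Rows 1 and 2 each multiply to 72000, so every row has product 72000.
Row 3: 10×5×4×2×1×2×9 = 7200, so the missing entry is 72000 ÷ 7200 = 10.
Row 4: 5×10×3×1×2×2×12 = 7200, so the missing entry is 72000 ÷ 7200 = 10.

b = 10, m = 10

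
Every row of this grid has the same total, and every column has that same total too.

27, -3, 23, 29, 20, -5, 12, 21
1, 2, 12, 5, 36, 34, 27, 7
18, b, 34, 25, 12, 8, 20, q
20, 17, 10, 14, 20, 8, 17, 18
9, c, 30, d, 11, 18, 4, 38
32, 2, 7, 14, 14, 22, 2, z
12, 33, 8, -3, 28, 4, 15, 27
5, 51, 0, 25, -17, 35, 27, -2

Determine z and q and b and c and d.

Rows 1 and 2 both sum to 124, so that's the common total.
The known cells in column 4 total 109, leaving 124 − 109 = 15 for the blank.
The known cells in row 6 total 93, leaving 124 − 93 = 31 for the blank.
The known cells in column 8 total 140, leaving 124 − 140 = -16 for the blank.
The known cells in row 3 total 101, leaving 124 − 101 = 23 for the blank.
The known cells in row 5 total 125, leaving 124 − 125 = -1 for the blank.

z = 31, q = -16, b = 23, c = -1, d = 15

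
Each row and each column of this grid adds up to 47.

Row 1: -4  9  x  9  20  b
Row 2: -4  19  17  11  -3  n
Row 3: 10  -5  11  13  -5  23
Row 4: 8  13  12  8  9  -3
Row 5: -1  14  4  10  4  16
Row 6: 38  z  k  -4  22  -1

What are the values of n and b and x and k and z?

n = 7, b = 5, x = 8, k = -5, z = -3

The known cells in row 2 total 40, leaving 47 − 40 = 7 for the blank.
The known cells in column 2 total 50, leaving 47 − 50 = -3 for the blank.
The known cells in column 6 total 42, leaving 47 − 42 = 5 for the blank.
The known cells in row 1 total 39, leaving 47 − 39 = 8 for the blank.
The known cells in row 6 total 52, leaving 47 − 52 = -5 for the blank.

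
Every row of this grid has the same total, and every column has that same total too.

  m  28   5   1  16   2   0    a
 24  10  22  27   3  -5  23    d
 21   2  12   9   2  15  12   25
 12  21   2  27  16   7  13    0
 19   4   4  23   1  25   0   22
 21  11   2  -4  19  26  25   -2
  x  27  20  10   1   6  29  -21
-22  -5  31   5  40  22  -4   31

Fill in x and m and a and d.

x = 26, m = -3, a = 49, d = -6

Rows 3 and 4 both sum to 98, so that's the common total.
Row 2: 24 + 10 + 22 + 27 + 3 − 5 + 23 = 104, so its missing entry is 98 − 104 = -6.
Column 8: -6 + 25 + 0 + 22 − 2 − 21 + 31 = 49, so its missing entry is 98 − 49 = 49.
Row 1: 28 + 5 + 1 + 16 + 2 + 0 + 49 = 101, so its missing entry is 98 − 101 = -3.
Row 7: 27 + 20 + 10 + 1 + 6 + 29 − 21 = 72, so its missing entry is 98 − 72 = 26.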